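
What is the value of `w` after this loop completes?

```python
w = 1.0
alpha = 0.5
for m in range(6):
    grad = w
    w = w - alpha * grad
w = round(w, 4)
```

Gradient descent: w = 1.0 * (1 - 0.5)^6
`w` takes the values: 1.0 → 0.5 → 0.25 → 0.125 → 0.0625 → 0.03125 → 0.015625 → 0.0156

Answer: 0.0156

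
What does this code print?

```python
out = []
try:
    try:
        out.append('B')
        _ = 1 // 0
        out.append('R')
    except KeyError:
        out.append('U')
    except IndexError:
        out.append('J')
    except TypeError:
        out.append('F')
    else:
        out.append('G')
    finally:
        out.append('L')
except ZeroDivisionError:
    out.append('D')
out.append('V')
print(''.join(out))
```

Execution trace: 'B' (try body) → 'L' (finally) → 'D' (outer except ZeroDivisionError) → 'V' (after the try/except). Output: BLDV

Answer: BLDV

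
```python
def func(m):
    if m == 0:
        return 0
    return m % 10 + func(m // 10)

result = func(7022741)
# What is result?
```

Sum of digits of 7022741: 1 + 4 + 7 + 2 + 2 + 0 + 7 = 23

Answer: 23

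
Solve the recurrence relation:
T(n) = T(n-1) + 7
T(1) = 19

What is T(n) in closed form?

Unrolling: T(n) = T(1) + 7·(n-1) = 19 + 7(n-1) = 7n + 12.

Answer: T(n) = 7n + 12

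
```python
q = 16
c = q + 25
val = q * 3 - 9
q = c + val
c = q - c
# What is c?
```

Trace:
`q = 16` → q = 16
`c = q + 25` → c = 41
`val = q * 3 - 9` → val = 39
`q = c + val` → q = 80
`c = q - c` → c = 39
So c = 39

Answer: 39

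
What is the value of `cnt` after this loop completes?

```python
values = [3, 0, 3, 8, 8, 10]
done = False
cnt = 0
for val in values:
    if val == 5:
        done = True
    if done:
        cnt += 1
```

Count elements after first 5 in [3, 0, 3, 8, 8, 10]
`cnt` takes the values: 0

Answer: 0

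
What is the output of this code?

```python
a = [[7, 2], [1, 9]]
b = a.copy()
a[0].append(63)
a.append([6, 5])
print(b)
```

Key concept: shallow copy with nested lists.
Step by step:
`a = [[7, 2], [1, 9]]` → a = [[7, 2], [1, 9]]
`b = a.copy()` → b = [[7, 2], [1, 9]]
`a[0].append(63)` → a = [[7, 2, 63], [1, 9]]; b = [[7, 2, 63], [1, 9]]
`a.append([6, 5])` → a = [[7, 2, 63], [1, 9], [6, 5]]
`print(b)` → prints [[7, 2, 63], [1, 9]]

Answer: [[7, 2, 63], [1, 9]]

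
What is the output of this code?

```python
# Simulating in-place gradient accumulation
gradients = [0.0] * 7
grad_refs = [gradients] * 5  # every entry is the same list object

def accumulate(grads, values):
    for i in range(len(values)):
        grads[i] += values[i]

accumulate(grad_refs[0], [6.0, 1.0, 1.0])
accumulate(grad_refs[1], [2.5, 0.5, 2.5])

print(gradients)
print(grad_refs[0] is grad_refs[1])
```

Key concept: gradient accumulation aliasing.
Step by step:
`gradients = [0.0] * 7` → gradients = [0.0, 0.0, 0.0, 0.0, 0.0, 0.0, 0.0]
`grad_refs = [gradients] * 5` → grad_refs = [[0.0, 0.0, 0.0, 0.0, 0.0, 0.0, 0.0], [0.0, 0.0, 0.0, 0.0, 0.0, 0.0, 0.0], [0.0, 0.0, 0.0, 0.0, 0.0, 0.0, 0.0], [0.0, 0.0, 0.0, 0.0, 0.0, 0.0, 0.0], [0.0, 0.0, 0.0, 0.0, 0.0, 0.0, 0.0]]
`accumulate(grad_refs[0], [6.0, 1.0, 1.0])` → gradients = [6.0, 1.0, 1.0, 0.0, 0.0, 0.0, 0.0]; grad_refs = [[6.0, 1.0, 1.0, 0.0, 0.0, 0.0, 0.0], [6.0, 1.0, 1.0, 0.0, 0.0, 0.0, 0.0], [6.0, 1.0, 1.0, 0.0, 0.0, 0.0, 0.0], [6.0, 1.0, 1.0, 0.0, 0.0, 0.0, 0.0], [6.0, 1.0, 1.0, 0.0, 0.0, 0.0, 0.0]]
`accumulate(grad_refs[1], [2.5, 0.5, 2.5])` → gradients = [8.5, 1.5, 3.5, 0.0, 0.0, 0.0, 0.0]; grad_refs = [[8.5, 1.5, 3.5, 0.0, 0.0, 0.0, 0.0], [8.5, 1.5, 3.5, 0.0, 0.0, 0.0, 0.0], [8.5, 1.5, 3.5, 0.0, 0.0, 0.0, 0.0], [8.5, 1.5, 3.5, 0.0, 0.0, 0.0, 0.0], [8.5, 1.5, 3.5, 0.0, 0.0, 0.0, 0.0]]
`print(gradients)` → prints [8.5, 1.5, 3.5, 0.0, 0.0, 0.0, 0.0]
`print(grad_refs[0] is grad_refs[1])` → prints True

Answer:
[8.5, 1.5, 3.5, 0.0, 0.0, 0.0, 0.0]
True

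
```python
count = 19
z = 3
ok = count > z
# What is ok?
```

Trace:
`count = 19` → count = 19
`z = 3` → z = 3
`ok = count > z` → ok = True
So ok = True

Answer: True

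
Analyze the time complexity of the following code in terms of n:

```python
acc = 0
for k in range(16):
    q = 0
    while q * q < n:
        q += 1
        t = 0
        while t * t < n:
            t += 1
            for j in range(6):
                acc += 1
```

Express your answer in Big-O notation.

Each loop level contributes: 1 × √n × √n × 1. Multiplying the contributions gives O(n).

Answer: O(n)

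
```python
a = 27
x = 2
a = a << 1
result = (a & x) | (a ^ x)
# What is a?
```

Trace:
`a = 27` → a = 27
`x = 2` → x = 2
`a = a << 1` → a = 54
`result = (a & x) | (a ^ x)` → result = 54
So a = 54

Answer: 54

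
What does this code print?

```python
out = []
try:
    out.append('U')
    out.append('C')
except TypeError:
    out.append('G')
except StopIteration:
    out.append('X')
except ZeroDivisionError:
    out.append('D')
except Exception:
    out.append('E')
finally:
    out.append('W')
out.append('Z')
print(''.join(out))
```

Execution trace: 'U' (try body) → 'C' (try body, no exception) → 'W' (finally) → 'Z' (after the try/except). Output: UCWZ

Answer: UCWZ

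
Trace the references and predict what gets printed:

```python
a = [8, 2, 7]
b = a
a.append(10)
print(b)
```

Key concept: basic list aliasing.
Step by step:
`a = [8, 2, 7]` → a = [8, 2, 7]
`b = a` → b = [8, 2, 7] (same object as a)
`a.append(10)` → a = [8, 2, 7, 10] (same object as b); b = [8, 2, 7, 10] (same object as a)
`print(b)` → prints [8, 2, 7, 10]

Answer: [8, 2, 7, 10]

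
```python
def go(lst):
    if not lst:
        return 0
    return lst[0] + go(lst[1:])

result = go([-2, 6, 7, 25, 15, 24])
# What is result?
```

(-2) + 6 + 7 + 25 + 15 + 24 + 0 = 75

Answer: 75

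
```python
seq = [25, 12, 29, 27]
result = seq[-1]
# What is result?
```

Trace:
`seq = [25, 12, 29, 27]` → seq = [25, 12, 29, 27]
`result = seq[-1]` → result = 27
So result = 27

Answer: 27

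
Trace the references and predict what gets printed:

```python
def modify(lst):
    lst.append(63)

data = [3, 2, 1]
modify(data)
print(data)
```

Key concept: function modifies passed list.
Step by step:
`data = [3, 2, 1]` → data = [3, 2, 1]
`modify(data)` → data = [3, 2, 1, 63]
`print(data)` → prints [3, 2, 1, 63]

Answer: [3, 2, 1, 63]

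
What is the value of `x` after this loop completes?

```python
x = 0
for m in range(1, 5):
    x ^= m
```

XOR of 1 to 4
`x` takes the values: 0 → 1 → 3 → 0 → 4

Answer: 4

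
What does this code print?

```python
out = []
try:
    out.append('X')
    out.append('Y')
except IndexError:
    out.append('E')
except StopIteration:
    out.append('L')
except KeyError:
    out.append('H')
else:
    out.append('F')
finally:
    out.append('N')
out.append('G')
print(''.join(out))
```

Execution trace: 'X' (try body) → 'Y' (try body, no exception) → 'F' (else) → 'N' (finally) → 'G' (after the try/except). Output: XYFNG

Answer: XYFNG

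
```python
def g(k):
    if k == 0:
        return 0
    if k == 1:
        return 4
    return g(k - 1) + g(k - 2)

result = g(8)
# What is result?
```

Build up from base cases: g(0)=0, g(1)=4, g(2)=4, g(3)=8, g(4)=12, g(5)=20, g(6)=32, ..., g(8)=84

Answer: 84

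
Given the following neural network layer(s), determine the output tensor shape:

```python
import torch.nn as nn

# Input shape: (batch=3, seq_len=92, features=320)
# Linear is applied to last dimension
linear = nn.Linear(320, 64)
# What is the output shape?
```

Input: (3, 92, 320) -> Output: (3, 92, 64)

Answer: (3, 92, 64)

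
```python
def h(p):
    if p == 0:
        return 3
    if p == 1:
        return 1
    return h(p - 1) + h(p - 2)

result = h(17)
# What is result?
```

Build up from base cases: h(0)=3, h(1)=1, h(2)=4, h(3)=5, h(4)=9, h(5)=14, h(6)=23, ..., h(17)=4558

Answer: 4558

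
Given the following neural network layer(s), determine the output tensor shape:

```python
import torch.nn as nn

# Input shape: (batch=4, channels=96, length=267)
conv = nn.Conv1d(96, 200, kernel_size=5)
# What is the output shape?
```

Input: (4, 96, 267) -> Output: (4, 200, 263)

Answer: (4, 200, 263)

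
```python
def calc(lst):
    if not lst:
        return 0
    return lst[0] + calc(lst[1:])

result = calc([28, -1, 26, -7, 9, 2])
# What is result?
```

28 + (-1) + 26 + (-7) + 9 + 2 + 0 = 57

Answer: 57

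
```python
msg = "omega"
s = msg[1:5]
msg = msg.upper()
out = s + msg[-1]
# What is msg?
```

Trace:
`msg = "omega"` → msg = 'omega'
`s = msg[1:5]` → s = 'mega'
`msg = msg.upper()` → msg = 'OMEGA'
`out = s + msg[-1]` → out = 'megaA'
So msg = 'OMEGA'

Answer: 'OMEGA'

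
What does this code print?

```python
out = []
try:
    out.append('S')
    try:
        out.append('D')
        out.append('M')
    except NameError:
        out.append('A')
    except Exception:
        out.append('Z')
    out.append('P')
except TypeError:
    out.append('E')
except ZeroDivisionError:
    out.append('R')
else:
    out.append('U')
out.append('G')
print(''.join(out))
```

Execution trace: 'S' (try body) → 'D' (inner try body) → 'M' (inner try body, no exception) → 'P' (try body, no exception) → 'U' (else) → 'G' (after the try/except). Output: SDMPUG

Answer: SDMPUG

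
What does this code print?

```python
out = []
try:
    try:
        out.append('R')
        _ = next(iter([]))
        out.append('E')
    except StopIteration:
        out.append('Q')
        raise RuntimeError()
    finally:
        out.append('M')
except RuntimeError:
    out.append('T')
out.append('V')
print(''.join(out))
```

Execution trace: 'R' (inner try body) → 'Q' (inner except StopIteration) → 'M' (inner finally) → 'T' (outer except RuntimeError) → 'V' (after the try/except). Output: RQMTV

Answer: RQMTV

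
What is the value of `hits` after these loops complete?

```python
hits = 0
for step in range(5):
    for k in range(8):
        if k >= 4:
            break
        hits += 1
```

Inner breaks at 4, outer runs 5 times
`hits` takes the values: 0 → 1 → 2 → 3 → 4 → 5 → 6 → 7 → 8 → 9 → 10 → 11 → 12 → 13 → 14 → 15 → 16 → 17 → 18 → 19 → 20

Answer: 20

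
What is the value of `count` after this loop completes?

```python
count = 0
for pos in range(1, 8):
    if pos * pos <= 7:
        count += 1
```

Count numbers where pos² ≤ 7
`count` takes the values: 0 → 1 → 2

Answer: 2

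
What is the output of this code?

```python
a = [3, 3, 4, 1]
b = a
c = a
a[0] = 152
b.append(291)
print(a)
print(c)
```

Key concept: multiple aliases.
Step by step:
`a = [3, 3, 4, 1]` → a = [3, 3, 4, 1]
`b = a` → b = [3, 3, 4, 1] (same object as a)
`c = a` → c = [3, 3, 4, 1] (same object as a, b)
`a[0] = 152` → a = [152, 3, 4, 1] (same object as b, c); b = [152, 3, 4, 1] (same object as a, c); c = [152, 3, 4, 1] (same object as a, b)
`b.append(291)` → a = [152, 3, 4, 1, 291] (same object as b, c); b = [152, 3, 4, 1, 291] (same object as a, c); c = [152, 3, 4, 1, 291] (same object as a, b)
`print(a)` → prints [152, 3, 4, 1, 291]
`print(c)` → prints [152, 3, 4, 1, 291]

Answer:
[152, 3, 4, 1, 291]
[152, 3, 4, 1, 291]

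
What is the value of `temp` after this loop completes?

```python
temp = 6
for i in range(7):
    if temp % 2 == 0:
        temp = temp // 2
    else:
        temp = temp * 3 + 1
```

Collatz-style transformation from 6
`temp` takes the values: 6 → 3 → 10 → 5 → 16 → 8 → 4 → 2

Answer: 2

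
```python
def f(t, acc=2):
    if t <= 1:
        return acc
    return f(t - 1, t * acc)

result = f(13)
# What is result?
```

Accumulator trace (n, acc): (13, 2) -> (12, 26) -> (11, 312) -> (10, 3432) -> (9, 34320) -> (8, 308880) -> (7, 2471040) -> (6, 17297280) -> (5, 103783680) -> (4, 518918400) -> (3, 2075673600) -> (2, 6227020800) -> (1, 12454041600) -> return 12454041600

Answer: 12454041600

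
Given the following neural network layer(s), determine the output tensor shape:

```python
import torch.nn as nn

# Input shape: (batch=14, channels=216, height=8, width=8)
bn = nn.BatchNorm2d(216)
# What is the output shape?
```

Input: (14, 216, 8, 8) -> Output: (14, 216, 8, 8)

Answer: (14, 216, 8, 8)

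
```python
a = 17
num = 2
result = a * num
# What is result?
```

Trace:
`a = 17` → a = 17
`num = 2` → num = 2
`result = a * num` → result = 34
So result = 34

Answer: 34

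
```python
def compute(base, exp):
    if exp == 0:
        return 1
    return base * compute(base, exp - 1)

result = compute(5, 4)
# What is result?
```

compute(5, 4) = 5 * 5 * 5 * 5 = 625

Answer: 625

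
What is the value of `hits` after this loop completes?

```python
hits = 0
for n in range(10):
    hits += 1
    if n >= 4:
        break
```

Loop breaks when n reaches 4, hits is 5
`hits` takes the values: 0 → 1 → 2 → 3 → 4 → 5

Answer: 5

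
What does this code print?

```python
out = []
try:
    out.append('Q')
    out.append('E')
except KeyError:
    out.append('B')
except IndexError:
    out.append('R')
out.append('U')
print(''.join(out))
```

Execution trace: 'Q' (try body) → 'E' (try body, no exception) → 'U' (after the try/except). Output: QEU

Answer: QEU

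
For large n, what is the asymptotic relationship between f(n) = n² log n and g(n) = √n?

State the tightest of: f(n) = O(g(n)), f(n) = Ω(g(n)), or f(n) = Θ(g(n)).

n² log n vs √n: f(n) = Ω(g(n)) but not O(g(n)) — n² log n grows strictly faster than √n.

Answer: f(n) = Ω(g(n)) but not O(g(n)) — n² log n grows strictly faster than √n.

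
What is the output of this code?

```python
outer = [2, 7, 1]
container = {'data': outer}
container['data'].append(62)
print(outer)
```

Key concept: dict holds reference to list.
Step by step:
`outer = [2, 7, 1]` → outer = [2, 7, 1]
`container = {'data': outer}` → container = {'data': [2, 7, 1]}
`container['data'].append(62)` → outer = [2, 7, 1, 62]; container = {'data': [2, 7, 1, 62]}
`print(outer)` → prints [2, 7, 1, 62]

Answer: [2, 7, 1, 62]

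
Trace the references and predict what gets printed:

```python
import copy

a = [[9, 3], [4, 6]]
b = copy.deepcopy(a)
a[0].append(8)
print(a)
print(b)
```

Key concept: deep copy is fully independent.
Step by step:
`a = [[9, 3], [4, 6]]` → a = [[9, 3], [4, 6]]
`b = copy.deepcopy(a)` → b = [[9, 3], [4, 6]]
`a[0].append(8)` → a = [[9, 3, 8], [4, 6]]
`print(a)` → prints [[9, 3, 8], [4, 6]]
`print(b)` → prints [[9, 3], [4, 6]]

Answer:
[[9, 3, 8], [4, 6]]
[[9, 3], [4, 6]]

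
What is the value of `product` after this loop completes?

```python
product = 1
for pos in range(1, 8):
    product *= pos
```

7! = 5040
`product` takes the values: 1 → 2 → 6 → 24 → 120 → 720 → 5040

Answer: 5040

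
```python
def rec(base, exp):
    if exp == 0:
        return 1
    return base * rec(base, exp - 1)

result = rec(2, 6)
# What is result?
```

rec(2, 6) = 2 * 2 * 2 * 2 * 2 * 2 = 64

Answer: 64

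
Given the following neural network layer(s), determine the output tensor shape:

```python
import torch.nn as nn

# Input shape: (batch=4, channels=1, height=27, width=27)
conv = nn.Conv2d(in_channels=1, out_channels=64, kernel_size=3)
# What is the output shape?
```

Input: (4, 1, 27, 27) -> Output: (4, 64, 25, 25)

Answer: (4, 64, 25, 25)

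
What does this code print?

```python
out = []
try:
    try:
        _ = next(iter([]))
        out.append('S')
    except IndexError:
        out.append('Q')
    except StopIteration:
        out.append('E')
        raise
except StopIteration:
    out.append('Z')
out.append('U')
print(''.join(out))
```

Execution trace: 'E' (inner except StopIteration) → 'Z' (outer except StopIteration) → 'U' (after the try/except). Output: EZU

Answer: EZU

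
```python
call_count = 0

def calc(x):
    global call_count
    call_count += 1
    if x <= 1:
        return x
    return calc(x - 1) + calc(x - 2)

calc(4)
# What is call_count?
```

Calls(x) = 1 + Calls(x-1) + Calls(x-2); Calls(0)=Calls(1)=1. For x=4 this gives 9.

Answer: 9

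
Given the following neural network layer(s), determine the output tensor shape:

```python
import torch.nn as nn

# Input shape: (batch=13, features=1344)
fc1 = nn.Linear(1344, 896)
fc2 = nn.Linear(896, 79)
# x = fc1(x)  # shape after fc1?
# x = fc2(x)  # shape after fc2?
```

Input: (13, 1344) -> after fc1: (13, 896) -> Output: (13, 79)

Answer: (13, 79)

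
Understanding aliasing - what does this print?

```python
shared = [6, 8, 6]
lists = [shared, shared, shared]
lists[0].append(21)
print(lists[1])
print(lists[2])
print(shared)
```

Key concept: list of same reference.
Step by step:
`shared = [6, 8, 6]` → shared = [6, 8, 6]
`lists = [shared, shared, shared]` → lists = [[6, 8, 6], [6, 8, 6], [6, 8, 6]]
`lists[0].append(21)` → shared = [6, 8, 6, 21]; lists = [[6, 8, 6, 21], [6, 8, 6, 21], [6, 8, 6, 21]]
`print(lists[1])` → prints [6, 8, 6, 21]
`print(lists[2])` → prints [6, 8, 6, 21]
`print(shared)` → prints [6, 8, 6, 21]

Answer:
[6, 8, 6, 21]
[6, 8, 6, 21]
[6, 8, 6, 21]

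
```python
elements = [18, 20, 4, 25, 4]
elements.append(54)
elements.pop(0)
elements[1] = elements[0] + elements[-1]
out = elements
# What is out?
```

Trace:
`elements = [18, 20, 4, 25, 4]` → elements = [18, 20, 4, 25, 4]
`elements.append(54)` → elements = [18, 20, 4, 25, 4, 54]
`elements.pop(0)` → elements = [20, 4, 25, 4, 54]
`elements[1] = elements[0] + elements[-1]` → elements = [20, 74, 25, 4, 54]
`out = elements` → out = [20, 74, 25, 4, 54]
So out = [20, 74, 25, 4, 54]

Answer: [20, 74, 25, 4, 54]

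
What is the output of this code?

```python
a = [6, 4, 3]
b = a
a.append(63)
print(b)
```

Key concept: basic list aliasing.
Step by step:
`a = [6, 4, 3]` → a = [6, 4, 3]
`b = a` → b = [6, 4, 3] (same object as a)
`a.append(63)` → a = [6, 4, 3, 63] (same object as b); b = [6, 4, 3, 63] (same object as a)
`print(b)` → prints [6, 4, 3, 63]

Answer: [6, 4, 3, 63]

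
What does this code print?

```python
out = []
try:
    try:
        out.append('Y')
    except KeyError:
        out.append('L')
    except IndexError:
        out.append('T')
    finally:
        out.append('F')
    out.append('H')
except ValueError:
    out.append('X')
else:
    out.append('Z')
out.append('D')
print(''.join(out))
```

Execution trace: 'Y' (inner try body, no exception) → 'F' (inner finally) → 'H' (try body, no exception) → 'Z' (else) → 'D' (after the try/except). Output: YFHZD

Answer: YFHZD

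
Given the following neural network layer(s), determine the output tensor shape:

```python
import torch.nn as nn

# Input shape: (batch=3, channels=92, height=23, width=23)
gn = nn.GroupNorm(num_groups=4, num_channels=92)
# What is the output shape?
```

Input: (3, 92, 23, 23) -> Output: (3, 92, 23, 23)

Answer: (3, 92, 23, 23)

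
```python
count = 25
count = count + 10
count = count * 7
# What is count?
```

Trace:
`count = 25` → count = 25
`count = count + 10` → count = 35
`count = count * 7` → count = 245
So count = 245

Answer: 245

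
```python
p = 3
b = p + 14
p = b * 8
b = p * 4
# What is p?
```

Trace:
`p = 3` → p = 3
`b = p + 14` → b = 17
`p = b * 8` → p = 136
`b = p * 4` → b = 544
So p = 136

Answer: 136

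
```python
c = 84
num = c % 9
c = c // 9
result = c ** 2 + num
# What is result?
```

Trace:
`c = 84` → c = 84
`num = c % 9` → num = 3
`c = c // 9` → c = 9
`result = c ** 2 + num` → result = 84
So result = 84

Answer: 84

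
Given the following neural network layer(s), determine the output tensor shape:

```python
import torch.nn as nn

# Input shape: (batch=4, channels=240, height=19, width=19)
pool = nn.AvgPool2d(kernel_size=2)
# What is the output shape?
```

Input: (4, 240, 19, 19) -> Output: (4, 240, 9, 9)

Answer: (4, 240, 9, 9)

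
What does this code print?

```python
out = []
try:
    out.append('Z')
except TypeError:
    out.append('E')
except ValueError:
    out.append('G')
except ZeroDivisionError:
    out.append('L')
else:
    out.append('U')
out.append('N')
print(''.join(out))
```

Execution trace: 'Z' (try body, no exception) → 'U' (else) → 'N' (after the try/except). Output: ZUN

Answer: ZUN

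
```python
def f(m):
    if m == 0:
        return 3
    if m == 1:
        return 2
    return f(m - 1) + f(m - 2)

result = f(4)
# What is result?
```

Build up from base cases: f(0)=3, f(1)=2, f(2)=5, f(3)=7, f(4)=12

Answer: 12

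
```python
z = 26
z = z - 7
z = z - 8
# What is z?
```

Trace:
`z = 26` → z = 26
`z = z - 7` → z = 19
`z = z - 8` → z = 11
So z = 11

Answer: 11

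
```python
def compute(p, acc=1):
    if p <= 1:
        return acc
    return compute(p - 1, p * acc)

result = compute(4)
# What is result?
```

Accumulator trace (n, acc): (4, 1) -> (3, 4) -> (2, 12) -> (1, 24) -> return 24

Answer: 24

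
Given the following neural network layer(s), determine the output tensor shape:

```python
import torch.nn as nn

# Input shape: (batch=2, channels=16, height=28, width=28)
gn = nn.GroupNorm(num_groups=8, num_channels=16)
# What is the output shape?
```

Input: (2, 16, 28, 28) -> Output: (2, 16, 28, 28)

Answer: (2, 16, 28, 28)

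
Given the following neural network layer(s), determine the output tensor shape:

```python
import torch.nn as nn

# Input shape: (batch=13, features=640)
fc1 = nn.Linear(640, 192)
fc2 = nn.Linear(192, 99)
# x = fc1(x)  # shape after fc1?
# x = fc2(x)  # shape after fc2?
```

Input: (13, 640) -> after fc1: (13, 192) -> Output: (13, 99)

Answer: (13, 99)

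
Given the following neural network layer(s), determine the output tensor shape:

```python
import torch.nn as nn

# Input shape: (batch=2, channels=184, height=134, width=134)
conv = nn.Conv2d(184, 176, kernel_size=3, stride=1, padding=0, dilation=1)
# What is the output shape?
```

Input: (2, 184, 134, 134) -> Output: (2, 176, 132, 132)

Answer: (2, 176, 132, 132)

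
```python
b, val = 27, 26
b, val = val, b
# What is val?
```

Trace:
`b, val = 27, 26` → b = 27; val = 26
`b, val = val, b` → b = 26; val = 27
So val = 27

Answer: 27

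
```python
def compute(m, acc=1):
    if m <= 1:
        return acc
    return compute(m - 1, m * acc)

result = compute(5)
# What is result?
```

Accumulator trace (n, acc): (5, 1) -> (4, 5) -> (3, 20) -> (2, 60) -> (1, 120) -> return 120

Answer: 120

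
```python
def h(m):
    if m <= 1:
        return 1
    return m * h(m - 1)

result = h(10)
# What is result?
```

h(10) = 10 * 9 * 8 * 7 * 6 * 5 * 4 * 3 * 2 * 1 = 3628800

Answer: 3628800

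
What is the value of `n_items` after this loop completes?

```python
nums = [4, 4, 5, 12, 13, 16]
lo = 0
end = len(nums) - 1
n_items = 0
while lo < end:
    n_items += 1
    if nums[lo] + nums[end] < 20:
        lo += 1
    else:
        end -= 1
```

Steps to find pair summing to 20
`n_items` takes the values: 0 → 1 → 2 → 3 → 4 → 5

Answer: 5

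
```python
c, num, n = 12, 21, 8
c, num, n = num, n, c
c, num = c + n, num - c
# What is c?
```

Trace:
`c, num, n = 12, 21, 8` → c = 12; num = 21; n = 8
`c, num, n = num, n, c` → c = 21; num = 8; n = 12
`c, num = c + n, num - c` → c = 33; num = -13
So c = 33

Answer: 33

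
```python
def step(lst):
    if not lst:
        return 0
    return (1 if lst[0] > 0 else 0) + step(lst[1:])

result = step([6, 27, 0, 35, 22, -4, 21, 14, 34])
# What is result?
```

Count of positive elements in [6, 27, 0, 35, 22, -4, 21, 14, 34] = 7

Answer: 7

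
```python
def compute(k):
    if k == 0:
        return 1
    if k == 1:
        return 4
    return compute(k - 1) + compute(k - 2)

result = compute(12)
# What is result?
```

Build up from base cases: compute(0)=1, compute(1)=4, compute(2)=5, compute(3)=9, compute(4)=14, compute(5)=23, compute(6)=37, ..., compute(12)=665

Answer: 665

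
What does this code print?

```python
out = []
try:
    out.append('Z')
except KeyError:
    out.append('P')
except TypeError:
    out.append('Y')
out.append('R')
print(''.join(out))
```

Execution trace: 'Z' (try body, no exception) → 'R' (after the try/except). Output: ZR

Answer: ZR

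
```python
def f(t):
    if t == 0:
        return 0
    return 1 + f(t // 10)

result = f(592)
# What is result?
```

Count of digits of 592: 3

Answer: 3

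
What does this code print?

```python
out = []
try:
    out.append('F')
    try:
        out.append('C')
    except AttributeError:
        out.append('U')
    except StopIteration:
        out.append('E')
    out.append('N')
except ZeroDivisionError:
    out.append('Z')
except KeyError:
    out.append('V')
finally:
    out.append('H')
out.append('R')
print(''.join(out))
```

Execution trace: 'F' (try body) → 'C' (inner try body, no exception) → 'N' (try body, no exception) → 'H' (finally) → 'R' (after the try/except). Output: FCNHR

Answer: FCNHR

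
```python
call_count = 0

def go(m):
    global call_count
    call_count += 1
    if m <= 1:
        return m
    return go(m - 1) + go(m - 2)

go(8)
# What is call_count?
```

Calls(m) = 1 + Calls(m-1) + Calls(m-2); Calls(0)=Calls(1)=1. For m=8 this gives 67.

Answer: 67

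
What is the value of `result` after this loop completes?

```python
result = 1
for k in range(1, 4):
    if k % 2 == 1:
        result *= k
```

Product of odd numbers 1 to 3
`result` takes the values: 1 → 3

Answer: 3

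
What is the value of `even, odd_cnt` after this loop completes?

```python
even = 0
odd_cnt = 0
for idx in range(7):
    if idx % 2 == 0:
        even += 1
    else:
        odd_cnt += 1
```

Count evens and odds in range(7)
`even, odd_cnt` takes the values: (0, 0) → (1, 0) → (1, 1) → (2, 1) → (2, 2) → (3, 2) → (3, 3) → (4, 3)

Answer: 4, 3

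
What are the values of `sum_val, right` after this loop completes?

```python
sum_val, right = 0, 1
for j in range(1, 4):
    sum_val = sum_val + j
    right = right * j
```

Sum and factorial of 1 to 3
`sum_val, right` takes the values: (0, 1) → (1, 1) → (3, 1) → (3, 2) → (6, 2) → (6, 6)

Answer: 6, 6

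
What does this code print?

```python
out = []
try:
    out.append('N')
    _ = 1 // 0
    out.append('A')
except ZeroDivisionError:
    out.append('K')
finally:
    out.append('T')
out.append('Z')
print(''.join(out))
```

Execution trace: 'N' (try body) → 'K' (except ZeroDivisionError) → 'T' (finally) → 'Z' (after the try/except). Output: NKTZ

Answer: NKTZ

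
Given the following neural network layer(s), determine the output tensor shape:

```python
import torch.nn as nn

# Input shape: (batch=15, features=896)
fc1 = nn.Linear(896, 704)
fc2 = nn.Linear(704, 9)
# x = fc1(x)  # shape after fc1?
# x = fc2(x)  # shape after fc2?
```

Input: (15, 896) -> after fc1: (15, 704) -> Output: (15, 9)

Answer: (15, 9)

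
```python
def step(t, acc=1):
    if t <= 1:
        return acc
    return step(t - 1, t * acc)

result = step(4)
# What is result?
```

Accumulator trace (n, acc): (4, 1) -> (3, 4) -> (2, 12) -> (1, 24) -> return 24

Answer: 24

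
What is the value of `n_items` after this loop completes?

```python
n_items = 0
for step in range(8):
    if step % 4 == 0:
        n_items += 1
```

Count numbers divisible by 4 in range(8)
`n_items` takes the values: 0 → 1 → 2

Answer: 2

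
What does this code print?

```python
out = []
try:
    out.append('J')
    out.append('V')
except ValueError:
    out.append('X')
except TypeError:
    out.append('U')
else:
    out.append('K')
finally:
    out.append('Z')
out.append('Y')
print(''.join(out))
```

Execution trace: 'J' (try body) → 'V' (try body, no exception) → 'K' (else) → 'Z' (finally) → 'Y' (after the try/except). Output: JVKZY

Answer: JVKZY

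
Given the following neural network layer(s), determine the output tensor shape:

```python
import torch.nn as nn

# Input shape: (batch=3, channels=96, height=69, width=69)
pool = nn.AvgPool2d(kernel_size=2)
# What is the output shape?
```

Input: (3, 96, 69, 69) -> Output: (3, 96, 34, 34)

Answer: (3, 96, 34, 34)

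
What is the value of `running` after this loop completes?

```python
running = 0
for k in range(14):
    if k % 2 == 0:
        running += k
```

Sum of even numbers 0 to 13
`running` takes the values: 0 → 2 → 6 → 12 → 20 → 30 → 42

Answer: 42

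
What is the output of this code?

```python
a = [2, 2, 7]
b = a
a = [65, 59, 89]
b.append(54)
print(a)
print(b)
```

Key concept: rebinding vs mutation: a is rebound to a new list, b still points at the original.
Step by step:
`a = [2, 2, 7]` → a = [2, 2, 7]
`b = a` → b = [2, 2, 7] (same object as a)
`a = [65, 59, 89]` → a = [65, 59, 89]
`b.append(54)` → b = [2, 2, 7, 54]
`print(a)` → prints [65, 59, 89]
`print(b)` → prints [2, 2, 7, 54]

Answer:
[65, 59, 89]
[2, 2, 7, 54]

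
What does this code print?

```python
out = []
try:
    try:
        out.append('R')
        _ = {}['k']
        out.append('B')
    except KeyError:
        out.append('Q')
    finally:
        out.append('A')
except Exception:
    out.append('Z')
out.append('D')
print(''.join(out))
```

Execution trace: 'R' (inner try body) → 'Q' (inner except KeyError) → 'A' (inner finally) → 'D' (after the try/except). Output: RQAD

Answer: RQAD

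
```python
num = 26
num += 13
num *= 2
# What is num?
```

Trace:
`num = 26` → num = 26
`num += 13` → num = 39
`num *= 2` → num = 78
So num = 78

Answer: 78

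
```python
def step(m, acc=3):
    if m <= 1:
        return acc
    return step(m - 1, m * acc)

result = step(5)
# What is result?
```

Accumulator trace (n, acc): (5, 3) -> (4, 15) -> (3, 60) -> (2, 180) -> (1, 360) -> return 360

Answer: 360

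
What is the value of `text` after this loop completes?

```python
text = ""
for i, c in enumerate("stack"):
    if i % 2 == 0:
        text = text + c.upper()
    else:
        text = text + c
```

Uppercase even positions in 'stack'
`text` takes the values: "" → "S" → "St" → "StA" → "StAc" → "StAcK"

Answer: "StAcK"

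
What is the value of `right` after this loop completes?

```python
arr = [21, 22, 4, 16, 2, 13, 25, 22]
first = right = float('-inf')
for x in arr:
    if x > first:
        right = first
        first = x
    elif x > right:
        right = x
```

Second largest (with repeats) in [21, 22, 4, 16, 2, 13, 25, 22]
`right` takes the values: -inf → 21 → 22

Answer: 22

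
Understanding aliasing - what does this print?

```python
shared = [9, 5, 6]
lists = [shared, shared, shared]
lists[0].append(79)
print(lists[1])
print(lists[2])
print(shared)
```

Key concept: list of same reference.
Step by step:
`shared = [9, 5, 6]` → shared = [9, 5, 6]
`lists = [shared, shared, shared]` → lists = [[9, 5, 6], [9, 5, 6], [9, 5, 6]]
`lists[0].append(79)` → shared = [9, 5, 6, 79]; lists = [[9, 5, 6, 79], [9, 5, 6, 79], [9, 5, 6, 79]]
`print(lists[1])` → prints [9, 5, 6, 79]
`print(lists[2])` → prints [9, 5, 6, 79]
`print(shared)` → prints [9, 5, 6, 79]

Answer:
[9, 5, 6, 79]
[9, 5, 6, 79]
[9, 5, 6, 79]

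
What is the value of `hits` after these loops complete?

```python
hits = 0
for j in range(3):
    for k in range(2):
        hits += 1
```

3 * 2 = 6
`hits` takes the values: 0 → 1 → 2 → 3 → 4 → 5 → 6

Answer: 6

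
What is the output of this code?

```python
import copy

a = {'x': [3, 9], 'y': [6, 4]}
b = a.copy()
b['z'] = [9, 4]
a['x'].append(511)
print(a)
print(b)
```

Key concept: shallow copy of dict with mutable values.
Step by step:
`a = {'x': [3, 9], 'y': [6, 4]}` → a = {'x': [3, 9], 'y': [6, 4]}
`b = a.copy()` → b = {'x': [3, 9], 'y': [6, 4]}
`b['z'] = [9, 4]` → b = {'x': [3, 9], 'y': [6, 4], 'z': [9, 4]}
`a['x'].append(511)` → a = {'x': [3, 9, 511], 'y': [6, 4]}; b = {'x': [3, 9, 511], 'y': [6, 4], 'z': [9, 4]}
`print(a)` → prints {'x': [3, 9, 511], 'y': [6, 4]}
`print(b)` → prints {'x': [3, 9, 511], 'y': [6, 4], 'z': [9, 4]}

Answer:
{'x': [3, 9, 511], 'y': [6, 4]}
{'x': [3, 9, 511], 'y': [6, 4], 'z': [9, 4]}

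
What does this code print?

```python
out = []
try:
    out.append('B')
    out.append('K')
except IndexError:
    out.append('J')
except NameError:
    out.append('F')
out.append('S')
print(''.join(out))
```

Execution trace: 'B' (try body) → 'K' (try body, no exception) → 'S' (after the try/except). Output: BKS

Answer: BKS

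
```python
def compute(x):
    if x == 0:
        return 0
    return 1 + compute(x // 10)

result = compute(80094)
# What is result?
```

Count of digits of 80094: 5

Answer: 5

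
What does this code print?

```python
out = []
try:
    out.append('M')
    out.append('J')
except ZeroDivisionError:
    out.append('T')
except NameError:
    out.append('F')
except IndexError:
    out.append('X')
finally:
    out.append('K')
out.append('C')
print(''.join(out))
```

Execution trace: 'M' (try body) → 'J' (try body, no exception) → 'K' (finally) → 'C' (after the try/except). Output: MJKC

Answer: MJKC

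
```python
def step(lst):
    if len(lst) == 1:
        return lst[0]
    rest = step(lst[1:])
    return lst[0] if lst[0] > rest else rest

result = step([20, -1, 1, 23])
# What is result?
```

Recursive max over [20, -1, 1, 23] = 23

Answer: 23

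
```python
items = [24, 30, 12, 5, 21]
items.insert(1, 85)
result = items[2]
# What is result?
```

Trace:
`items = [24, 30, 12, 5, 21]` → items = [24, 30, 12, 5, 21]
`items.insert(1, 85)` → items = [24, 85, 30, 12, 5, 21]
`result = items[2]` → result = 30
So result = 30

Answer: 30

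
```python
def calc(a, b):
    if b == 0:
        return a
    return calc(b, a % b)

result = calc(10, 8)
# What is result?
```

calc(10, 8) -> calc(8, 2) -> calc(2, 0) -> 2

Answer: 2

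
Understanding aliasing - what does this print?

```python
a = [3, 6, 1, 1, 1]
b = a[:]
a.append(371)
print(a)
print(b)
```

Key concept: slice [:] creates copy.
Step by step:
`a = [3, 6, 1, 1, 1]` → a = [3, 6, 1, 1, 1]
`b = a[:]` → b = [3, 6, 1, 1, 1]
`a.append(371)` → a = [3, 6, 1, 1, 1, 371]
`print(a)` → prints [3, 6, 1, 1, 1, 371]
`print(b)` → prints [3, 6, 1, 1, 1]

Answer:
[3, 6, 1, 1, 1, 371]
[3, 6, 1, 1, 1]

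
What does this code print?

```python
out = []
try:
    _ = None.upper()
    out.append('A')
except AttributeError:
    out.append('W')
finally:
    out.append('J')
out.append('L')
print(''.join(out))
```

Execution trace: 'W' (except AttributeError) → 'J' (finally) → 'L' (after the try/except). Output: WJL

Answer: WJL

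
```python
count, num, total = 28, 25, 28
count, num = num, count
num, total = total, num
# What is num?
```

Trace:
`count, num, total = 28, 25, 28` → count = 28; num = 25; total = 28
`count, num = num, count` → count = 25; num = 28
`num, total = total, num` → num = 28; total = 28
So num = 28

Answer: 28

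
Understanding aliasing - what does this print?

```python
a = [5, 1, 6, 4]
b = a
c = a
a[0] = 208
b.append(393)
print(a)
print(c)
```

Key concept: multiple aliases.
Step by step:
`a = [5, 1, 6, 4]` → a = [5, 1, 6, 4]
`b = a` → b = [5, 1, 6, 4] (same object as a)
`c = a` → c = [5, 1, 6, 4] (same object as a, b)
`a[0] = 208` → a = [208, 1, 6, 4] (same object as b, c); b = [208, 1, 6, 4] (same object as a, c); c = [208, 1, 6, 4] (same object as a, b)
`b.append(393)` → a = [208, 1, 6, 4, 393] (same object as b, c); b = [208, 1, 6, 4, 393] (same object as a, c); c = [208, 1, 6, 4, 393] (same object as a, b)
`print(a)` → prints [208, 1, 6, 4, 393]
`print(c)` → prints [208, 1, 6, 4, 393]

Answer:
[208, 1, 6, 4, 393]
[208, 1, 6, 4, 393]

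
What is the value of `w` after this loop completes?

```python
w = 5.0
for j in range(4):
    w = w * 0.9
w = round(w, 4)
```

Exponential decay: 5.0 * 0.9^4
`w` takes the values: 5.0 → 4.5 → 4.05 → 3.645 → 3.2805

Answer: 3.2805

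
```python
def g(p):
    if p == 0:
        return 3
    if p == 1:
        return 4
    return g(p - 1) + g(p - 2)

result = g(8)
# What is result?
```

Build up from base cases: g(0)=3, g(1)=4, g(2)=7, g(3)=11, g(4)=18, g(5)=29, g(6)=47, ..., g(8)=123

Answer: 123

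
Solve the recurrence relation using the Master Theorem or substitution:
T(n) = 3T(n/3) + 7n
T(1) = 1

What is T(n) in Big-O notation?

By Master Theorem: a=3, b=3, f(n)=7n. Since log_3(3) = 1 and f(n) = Θ(n^1), Case 2 applies. T(n) = O(n log n).

Answer: O(n log n)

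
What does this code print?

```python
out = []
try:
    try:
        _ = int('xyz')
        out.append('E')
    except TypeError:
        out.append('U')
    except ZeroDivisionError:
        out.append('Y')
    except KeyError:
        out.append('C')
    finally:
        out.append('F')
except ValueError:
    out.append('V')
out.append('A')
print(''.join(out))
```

Execution trace: 'F' (finally) → 'V' (outer except ValueError) → 'A' (after the try/except). Output: FVA

Answer: FVA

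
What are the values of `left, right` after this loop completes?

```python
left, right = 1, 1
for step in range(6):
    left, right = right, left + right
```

Fibonacci: after 6 iterations
`left, right` takes the values: (1, 1) → (1, 2) → (2, 3) → (3, 5) → (5, 8) → (8, 13) → (13, 21)

Answer: 13, 21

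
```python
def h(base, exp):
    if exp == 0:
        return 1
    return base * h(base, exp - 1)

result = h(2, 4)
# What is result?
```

h(2, 4) = 2 * 2 * 2 * 2 = 16

Answer: 16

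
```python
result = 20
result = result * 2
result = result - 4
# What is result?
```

Trace:
`result = 20` → result = 20
`result = result * 2` → result = 40
`result = result - 4` → result = 36
So result = 36

Answer: 36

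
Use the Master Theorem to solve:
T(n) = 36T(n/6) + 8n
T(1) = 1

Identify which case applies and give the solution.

a=36, b=6, f(n)=8n. log_6(36) = 2. Since c=1 < 2, Case 1 applies: T(n) = Θ(n^log_b(a)) = O(n^2).

Answer: O(n^2) - Case 1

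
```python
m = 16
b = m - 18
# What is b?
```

Trace:
`m = 16` → m = 16
`b = m - 18` → b = -2
So b = -2

Answer: -2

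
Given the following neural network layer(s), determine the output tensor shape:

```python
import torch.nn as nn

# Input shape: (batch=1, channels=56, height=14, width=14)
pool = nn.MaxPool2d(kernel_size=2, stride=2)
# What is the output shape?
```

Input: (1, 56, 14, 14) -> Output: (1, 56, 7, 7)

Answer: (1, 56, 7, 7)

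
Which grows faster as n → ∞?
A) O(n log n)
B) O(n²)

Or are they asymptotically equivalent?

O(n log n) vs O(n²): Higher order terms dominate.

Answer: B) O(n²) grows faster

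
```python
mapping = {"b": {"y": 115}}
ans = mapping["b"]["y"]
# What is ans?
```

Trace:
`mapping = {"b": {"y": 115}}` → mapping = {'b': {'y': 115}}
`ans = mapping["b"]["y"]` → ans = 115
So ans = 115

Answer: 115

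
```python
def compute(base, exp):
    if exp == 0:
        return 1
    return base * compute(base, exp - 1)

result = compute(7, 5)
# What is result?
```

compute(7, 5) = 7 * 7 * 7 * 7 * 7 = 16807

Answer: 16807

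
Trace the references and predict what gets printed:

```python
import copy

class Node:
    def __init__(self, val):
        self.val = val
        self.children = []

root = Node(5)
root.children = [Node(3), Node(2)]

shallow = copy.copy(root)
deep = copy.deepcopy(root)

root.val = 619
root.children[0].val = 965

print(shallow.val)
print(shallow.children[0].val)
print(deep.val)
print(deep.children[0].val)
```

Key concept: deep copy with custom objects.
Step by step:
`root = Node(5)` → root = Node(val=5, children=[])
`root.children = [Node(3), Node(2)]` → root = Node(val=5, children=[Node(val=3, children=[]), Node(val=2, children=[])])
`shallow = copy.copy(root)` → shallow = Node(val=5, children=[Node(val=3, children=[]), Node(val=2, children=[])])
`deep = copy.deepcopy(root)` → deep = Node(val=5, children=[Node(val=3, children=[]), Node(val=2, children=[])])
`root.val = 619` → root = Node(val=619, children=[Node(val=3, children=[]), Node(val=2, children=[])])
`root.children[0].val = 965` → root = Node(val=619, children=[Node(val=965, children=[]), Node(val=2, children=[])]); shallow = Node(val=5, children=[Node(val=965, children=[]), Node(val=2, children=[])])
`print(shallow.val)` → prints 5
`print(shallow.children[0].val)` → prints 965
`print(deep.val)` → prints 5
`print(deep.children[0].val)` → prints 3

Answer:
5
965
5
3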